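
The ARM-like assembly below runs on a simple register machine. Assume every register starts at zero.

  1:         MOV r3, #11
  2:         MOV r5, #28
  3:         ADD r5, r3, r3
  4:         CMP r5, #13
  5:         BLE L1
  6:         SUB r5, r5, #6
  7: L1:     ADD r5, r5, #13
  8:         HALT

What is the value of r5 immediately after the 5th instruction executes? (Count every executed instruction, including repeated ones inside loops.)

MOV r3, #11 → r3=11
MOV r5, #28 → r5=28
ADD r5, r3, r3 → r5=11+11=22
CMP r5, #13  (cmp 22,13)
BLE L1: not taken
After step 5: r5 = 22.

22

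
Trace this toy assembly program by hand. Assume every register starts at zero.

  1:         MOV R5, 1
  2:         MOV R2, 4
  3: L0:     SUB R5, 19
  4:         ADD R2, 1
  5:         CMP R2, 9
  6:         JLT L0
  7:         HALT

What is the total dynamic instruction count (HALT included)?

23

MOV R5, 1 → R5=1
MOV R2, 4 → R2=4
SUB R5, 19 → R5=1-19=-18
ADD R2, 1 → R2=4+1=5
CMP R2, 9  (cmp 5,9)
JLT L0: taken
SUB R5, 19 → R5=(-18)-19=-37
ADD R2, 1 → R2=5+1=6
CMP R2, 9  (cmp 6,9)
JLT L0: taken
SUB R5, 19 → R5=(-37)-19=-56
ADD R2, 1 → R2=6+1=7
CMP R2, 9  (cmp 7,9)
JLT L0: taken
SUB R5, 19 → R5=(-56)-19=-75
ADD R2, 1 → R2=7+1=8
CMP R2, 9  (cmp 8,9)
JLT L0: taken
SUB R5, 19 → R5=(-75)-19=-94
ADD R2, 1 → R2=8+1=9
CMP R2, 9  (cmp 9,9)
JLT L0: not taken
halt.
Total executed instructions: 23.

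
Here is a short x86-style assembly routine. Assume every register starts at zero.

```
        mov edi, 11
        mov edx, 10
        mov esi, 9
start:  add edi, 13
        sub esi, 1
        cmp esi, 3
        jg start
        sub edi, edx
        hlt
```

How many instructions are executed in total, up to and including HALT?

mov edi, 11 → edi=11
mov edx, 10 → edx=10
mov esi, 9 → esi=9
add edi, 13 → edi=11+13=24
sub esi, 1 → esi=9-1=8
cmp esi, 3  (cmp 8,3)
jg start: taken
add edi, 13 → edi=24+13=37
sub esi, 1 → esi=8-1=7
cmp esi, 3  (cmp 7,3)
jg start: taken
add edi, 13 → edi=37+13=50
sub esi, 1 → esi=7-1=6
cmp esi, 3  (cmp 6,3)
jg start: taken
add edi, 13 → edi=50+13=63
sub esi, 1 → esi=6-1=5
cmp esi, 3  (cmp 5,3)
jg start: taken
add edi, 13 → edi=63+13=76
sub esi, 1 → esi=5-1=4
cmp esi, 3  (cmp 4,3)
jg start: taken
add edi, 13 → edi=76+13=89
sub esi, 1 → esi=4-1=3
cmp esi, 3  (cmp 3,3)
jg start: not taken
sub edi, edx → edi=89-10=79
halt.
Total executed instructions: 29.

29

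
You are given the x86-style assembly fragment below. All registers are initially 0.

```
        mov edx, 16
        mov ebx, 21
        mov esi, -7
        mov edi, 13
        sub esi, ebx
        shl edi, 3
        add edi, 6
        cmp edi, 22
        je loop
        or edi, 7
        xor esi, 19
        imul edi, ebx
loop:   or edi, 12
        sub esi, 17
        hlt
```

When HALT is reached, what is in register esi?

-26

after mov edx, 16: edx=16
after mov ebx, 21: ebx=21
after mov esi, -7: esi=-7
after mov edi, 13: edi=13
after sub esi, ebx: esi=(-7)-21=-28
after shl edi, 3: edi=13<<3=104
after add edi, 6: edi=104+6=110
cmp edi, 22  (cmp 110,22)
je loop: not taken
after or edi, 7: edi=110|7=111
after xor esi, 19: esi=(-28)^19=-9
after imul edi, ebx: edi=111*21=2331
after or edi, 12: edi=2331|12=2335
after sub esi, 17: esi=(-9)-17=-26
halt.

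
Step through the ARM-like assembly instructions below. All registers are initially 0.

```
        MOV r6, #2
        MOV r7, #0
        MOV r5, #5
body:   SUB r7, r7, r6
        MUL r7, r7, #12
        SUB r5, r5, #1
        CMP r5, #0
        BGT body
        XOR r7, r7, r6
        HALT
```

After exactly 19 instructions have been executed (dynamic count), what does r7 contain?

MOV r6, #2 → r6=2
MOV r7, #0 → r7=0
MOV r5, #5 → r5=5
SUB r7, r7, r6 → r7=0-2=-2
MUL r7, r7, #12 → r7=(-2)*12=-24
SUB r5, r5, #1 → r5=5-1=4
CMP r5, #0  (cmp 4,0)
BGT body: taken
SUB r7, r7, r6 → r7=(-24)-2=-26
MUL r7, r7, #12 → r7=(-26)*12=-312
SUB r5, r5, #1 → r5=4-1=3
CMP r5, #0  (cmp 3,0)
BGT body: taken
SUB r7, r7, r6 → r7=(-312)-2=-314
MUL r7, r7, #12 → r7=(-314)*12=-3768
SUB r5, r5, #1 → r5=3-1=2
CMP r5, #0  (cmp 2,0)
BGT body: taken
SUB r7, r7, r6 → r7=(-3768)-2=-3770
After step 19: r7 = -3770.

-3770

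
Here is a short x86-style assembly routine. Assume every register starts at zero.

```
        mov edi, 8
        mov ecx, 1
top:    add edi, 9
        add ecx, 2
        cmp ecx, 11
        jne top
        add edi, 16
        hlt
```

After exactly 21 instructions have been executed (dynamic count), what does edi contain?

53

after mov edi, 8: edi=8
after mov ecx, 1: ecx=1
after add edi, 9: edi=8+9=17
after add ecx, 2: ecx=1+2=3
cmp ecx, 11  (cmp 3,11)
jne top: taken
after add edi, 9: edi=17+9=26
after add ecx, 2: ecx=3+2=5
cmp ecx, 11  (cmp 5,11)
jne top: taken
after add edi, 9: edi=26+9=35
after add ecx, 2: ecx=5+2=7
cmp ecx, 11  (cmp 7,11)
jne top: taken
after add edi, 9: edi=35+9=44
after add ecx, 2: ecx=7+2=9
cmp ecx, 11  (cmp 9,11)
jne top: taken
after add edi, 9: edi=44+9=53
after add ecx, 2: ecx=9+2=11
cmp ecx, 11  (cmp 11,11)
After step 21: edi = 53.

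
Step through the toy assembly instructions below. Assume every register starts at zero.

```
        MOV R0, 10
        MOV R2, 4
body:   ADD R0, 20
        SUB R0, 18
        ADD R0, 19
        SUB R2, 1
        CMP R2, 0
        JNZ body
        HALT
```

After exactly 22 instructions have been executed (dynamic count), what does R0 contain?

R0=10
R2=4
R0=10+20=30
R0=30-18=12
R0=12+19=31
R2=4-1=3
CMP R2, 0  (cmp 3,0)
JNZ body: taken
R0=31+20=51
R0=51-18=33
R0=33+19=52
R2=3-1=2
CMP R2, 0  (cmp 2,0)
JNZ body: taken
R0=52+20=72
R0=72-18=54
R0=54+19=73
R2=2-1=1
CMP R2, 0  (cmp 1,0)
JNZ body: taken
R0=73+20=93
R0=93-18=75
After step 22: R0 = 75.

75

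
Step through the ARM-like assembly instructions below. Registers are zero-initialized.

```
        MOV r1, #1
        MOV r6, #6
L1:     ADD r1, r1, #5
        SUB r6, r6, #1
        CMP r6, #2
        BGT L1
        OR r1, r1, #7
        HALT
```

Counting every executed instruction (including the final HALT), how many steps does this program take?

MOV r1, #1 → r1=1
MOV r6, #6 → r6=6
ADD r1, r1, #5 → r1=1+5=6
SUB r6, r6, #1 → r6=6-1=5
CMP r6, #2  (cmp 5,2)
BGT L1: taken
ADD r1, r1, #5 → r1=6+5=11
SUB r6, r6, #1 → r6=5-1=4
CMP r6, #2  (cmp 4,2)
BGT L1: taken
ADD r1, r1, #5 → r1=11+5=16
SUB r6, r6, #1 → r6=4-1=3
CMP r6, #2  (cmp 3,2)
BGT L1: taken
ADD r1, r1, #5 → r1=16+5=21
SUB r6, r6, #1 → r6=3-1=2
CMP r6, #2  (cmp 2,2)
BGT L1: not taken
OR r1, r1, #7 → r1=21|7=23
halt.
Total executed instructions: 20.

20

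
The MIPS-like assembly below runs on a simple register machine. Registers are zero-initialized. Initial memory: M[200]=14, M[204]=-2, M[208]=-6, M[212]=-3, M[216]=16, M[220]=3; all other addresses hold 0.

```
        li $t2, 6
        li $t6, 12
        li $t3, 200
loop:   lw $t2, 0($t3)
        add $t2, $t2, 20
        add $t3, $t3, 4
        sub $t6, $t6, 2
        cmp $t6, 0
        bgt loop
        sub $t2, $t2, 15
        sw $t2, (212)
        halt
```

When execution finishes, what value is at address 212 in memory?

8

$t2=6
$t6=12
$t3=200
$t2=M[200]=14
$t2=14+20=34
$t3=200+4=204
$t6=12-2=10
cmp $t6, 0  (cmp 10,0)
bgt loop: taken
$t2=M[204]=-2
$t2=(-2)+20=18
$t3=204+4=208
$t6=10-2=8
cmp $t6, 0  (cmp 8,0)
bgt loop: taken
$t2=M[208]=-6
$t2=(-6)+20=14
$t3=208+4=212
$t6=8-2=6
cmp $t6, 0  (cmp 6,0)
bgt loop: taken
$t2=M[212]=-3
$t2=(-3)+20=17
$t3=212+4=216
$t6=6-2=4
cmp $t6, 0  (cmp 4,0)
bgt loop: taken
$t2=M[216]=16
$t2=16+20=36
$t3=216+4=220
$t6=4-2=2
cmp $t6, 0  (cmp 2,0)
bgt loop: taken
$t2=M[220]=3
$t2=3+20=23
$t3=220+4=224
$t6=2-2=0
cmp $t6, 0  (cmp 0,0)
bgt loop: not taken
$t2=23-15=8
sw $t2, (212) → M[212]=8
halt.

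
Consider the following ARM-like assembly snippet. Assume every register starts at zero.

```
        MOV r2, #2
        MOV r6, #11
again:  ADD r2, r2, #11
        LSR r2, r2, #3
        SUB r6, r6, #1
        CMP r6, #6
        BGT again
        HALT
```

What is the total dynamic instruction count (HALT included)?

after MOV r2, #2: r2=2
after MOV r6, #11: r6=11
after ADD r2, r2, #11: r2=2+11=13
after LSR r2, r2, #3: r2=13>>3=1
after SUB r6, r6, #1: r6=11-1=10
CMP r6, #6  (cmp 10,6)
BGT again: taken
after ADD r2, r2, #11: r2=1+11=12
after LSR r2, r2, #3: r2=12>>3=1
after SUB r6, r6, #1: r6=10-1=9
CMP r6, #6  (cmp 9,6)
BGT again: taken
after ADD r2, r2, #11: r2=1+11=12
after LSR r2, r2, #3: r2=12>>3=1
after SUB r6, r6, #1: r6=9-1=8
CMP r6, #6  (cmp 8,6)
BGT again: taken
after ADD r2, r2, #11: r2=1+11=12
after LSR r2, r2, #3: r2=12>>3=1
after SUB r6, r6, #1: r6=8-1=7
CMP r6, #6  (cmp 7,6)
BGT again: taken
after ADD r2, r2, #11: r2=1+11=12
after LSR r2, r2, #3: r2=12>>3=1
after SUB r6, r6, #1: r6=7-1=6
CMP r6, #6  (cmp 6,6)
BGT again: not taken
halt.
Total executed instructions: 28.

28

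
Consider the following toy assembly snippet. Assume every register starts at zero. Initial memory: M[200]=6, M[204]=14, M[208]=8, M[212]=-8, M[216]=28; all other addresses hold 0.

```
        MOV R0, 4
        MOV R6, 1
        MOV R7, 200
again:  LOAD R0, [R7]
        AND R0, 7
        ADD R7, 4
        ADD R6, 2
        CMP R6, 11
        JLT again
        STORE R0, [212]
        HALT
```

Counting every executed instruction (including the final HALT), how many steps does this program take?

R0=4
R6=1
R7=200
R0=M[200]=6
R0=6&7=6
R7=200+4=204
R6=1+2=3
CMP R6, 11  (cmp 3,11)
JLT again: taken
R0=M[204]=14
R0=14&7=6
R7=204+4=208
R6=3+2=5
CMP R6, 11  (cmp 5,11)
JLT again: taken
R0=M[208]=8
R0=8&7=0
R7=208+4=212
R6=5+2=7
CMP R6, 11  (cmp 7,11)
JLT again: taken
R0=M[212]=-8
R0=(-8)&7=0
R7=212+4=216
R6=7+2=9
CMP R6, 11  (cmp 9,11)
JLT again: taken
R0=M[216]=28
R0=28&7=4
R7=216+4=220
R6=9+2=11
CMP R6, 11  (cmp 11,11)
JLT again: not taken
STORE R0, [212] → M[212]=4
halt.
Total executed instructions: 35.

35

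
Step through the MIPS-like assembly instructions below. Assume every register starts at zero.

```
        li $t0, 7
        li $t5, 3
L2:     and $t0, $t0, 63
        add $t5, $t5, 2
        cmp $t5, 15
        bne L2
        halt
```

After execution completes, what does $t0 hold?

7

after li $t0, 7: $t0=7
after li $t5, 3: $t5=3
after and $t0, $t0, 63: $t0=7&63=7
after add $t5, $t5, 2: $t5=3+2=5
cmp $t5, 15  (cmp 5,15)
bne L2: taken
after and $t0, $t0, 63: $t0=7&63=7
after add $t5, $t5, 2: $t5=5+2=7
cmp $t5, 15  (cmp 7,15)
bne L2: taken
after and $t0, $t0, 63: $t0=7&63=7
after add $t5, $t5, 2: $t5=7+2=9
cmp $t5, 15  (cmp 9,15)
bne L2: taken
after and $t0, $t0, 63: $t0=7&63=7
after add $t5, $t5, 2: $t5=9+2=11
cmp $t5, 15  (cmp 11,15)
bne L2: taken
after and $t0, $t0, 63: $t0=7&63=7
after add $t5, $t5, 2: $t5=11+2=13
cmp $t5, 15  (cmp 13,15)
bne L2: taken
after and $t0, $t0, 63: $t0=7&63=7
after add $t5, $t5, 2: $t5=13+2=15
cmp $t5, 15  (cmp 15,15)
bne L2: not taken
halt.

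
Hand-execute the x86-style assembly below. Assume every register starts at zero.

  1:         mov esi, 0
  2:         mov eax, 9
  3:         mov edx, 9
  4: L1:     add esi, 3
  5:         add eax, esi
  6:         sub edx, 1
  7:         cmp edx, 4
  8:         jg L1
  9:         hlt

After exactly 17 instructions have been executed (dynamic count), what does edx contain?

mov esi, 0 → esi=0
mov eax, 9 → eax=9
mov edx, 9 → edx=9
add esi, 3 → esi=0+3=3
add eax, esi → eax=9+3=12
sub edx, 1 → edx=9-1=8
cmp edx, 4  (cmp 8,4)
jg L1: taken
add esi, 3 → esi=3+3=6
add eax, esi → eax=12+6=18
sub edx, 1 → edx=8-1=7
cmp edx, 4  (cmp 7,4)
jg L1: taken
add esi, 3 → esi=6+3=9
add eax, esi → eax=18+9=27
sub edx, 1 → edx=7-1=6
cmp edx, 4  (cmp 6,4)
After step 17: edx = 6.

6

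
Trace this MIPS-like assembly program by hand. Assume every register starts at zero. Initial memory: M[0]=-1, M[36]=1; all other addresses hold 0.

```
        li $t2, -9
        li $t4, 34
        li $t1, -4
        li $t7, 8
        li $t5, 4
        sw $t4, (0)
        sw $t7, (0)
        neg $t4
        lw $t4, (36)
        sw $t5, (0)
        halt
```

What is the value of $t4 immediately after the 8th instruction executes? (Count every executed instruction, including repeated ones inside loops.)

li $t2, -9 → $t2=-9
li $t4, 34 → $t4=34
li $t1, -4 → $t1=-4
li $t7, 8 → $t7=8
li $t5, 4 → $t5=4
sw $t4, (0) → M[0]=34
sw $t7, (0) → M[0]=8
neg $t4 → $t4=-(34)=-34
After step 8: $t4 = -34.

-34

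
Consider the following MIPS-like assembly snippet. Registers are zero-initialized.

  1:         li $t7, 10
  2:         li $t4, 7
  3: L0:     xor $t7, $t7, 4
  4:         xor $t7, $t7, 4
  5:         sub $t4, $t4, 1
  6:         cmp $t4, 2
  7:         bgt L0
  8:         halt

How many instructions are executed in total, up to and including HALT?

after li $t7, 10: $t7=10
after li $t4, 7: $t4=7
after xor $t7, $t7, 4: $t7=10^4=14
after xor $t7, $t7, 4: $t7=14^4=10
after sub $t4, $t4, 1: $t4=7-1=6
cmp $t4, 2  (cmp 6,2)
bgt L0: taken
after xor $t7, $t7, 4: $t7=10^4=14
after xor $t7, $t7, 4: $t7=14^4=10
after sub $t4, $t4, 1: $t4=6-1=5
cmp $t4, 2  (cmp 5,2)
bgt L0: taken
after xor $t7, $t7, 4: $t7=10^4=14
after xor $t7, $t7, 4: $t7=14^4=10
after sub $t4, $t4, 1: $t4=5-1=4
cmp $t4, 2  (cmp 4,2)
bgt L0: taken
after xor $t7, $t7, 4: $t7=10^4=14
after xor $t7, $t7, 4: $t7=14^4=10
after sub $t4, $t4, 1: $t4=4-1=3
cmp $t4, 2  (cmp 3,2)
bgt L0: taken
after xor $t7, $t7, 4: $t7=10^4=14
after xor $t7, $t7, 4: $t7=14^4=10
after sub $t4, $t4, 1: $t4=3-1=2
cmp $t4, 2  (cmp 2,2)
bgt L0: not taken
halt.
Total executed instructions: 28.

28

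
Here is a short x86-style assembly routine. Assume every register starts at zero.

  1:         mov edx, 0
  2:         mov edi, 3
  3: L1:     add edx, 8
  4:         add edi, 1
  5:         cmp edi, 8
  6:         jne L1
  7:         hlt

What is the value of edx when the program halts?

after mov edx, 0: edx=0
after mov edi, 3: edi=3
after add edx, 8: edx=0+8=8
after add edi, 1: edi=3+1=4
cmp edi, 8  (cmp 4,8)
jne L1: taken
after add edx, 8: edx=8+8=16
after add edi, 1: edi=4+1=5
cmp edi, 8  (cmp 5,8)
jne L1: taken
after add edx, 8: edx=16+8=24
after add edi, 1: edi=5+1=6
cmp edi, 8  (cmp 6,8)
jne L1: taken
after add edx, 8: edx=24+8=32
after add edi, 1: edi=6+1=7
cmp edi, 8  (cmp 7,8)
jne L1: taken
after add edx, 8: edx=32+8=40
after add edi, 1: edi=7+1=8
cmp edi, 8  (cmp 8,8)
jne L1: not taken
halt.

40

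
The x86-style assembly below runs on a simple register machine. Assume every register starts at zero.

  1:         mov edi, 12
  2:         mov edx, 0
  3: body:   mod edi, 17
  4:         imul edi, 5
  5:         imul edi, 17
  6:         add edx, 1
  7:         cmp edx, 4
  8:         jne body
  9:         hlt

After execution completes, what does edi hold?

0

edi=12
edx=0
edi=12%17=12
edi=12*5=60
edi=60*17=1020
edx=0+1=1
cmp edx, 4  (cmp 1,4)
jne body: taken
edi=1020%17=0
edi=0*5=0
edi=0*17=0
edx=1+1=2
cmp edx, 4  (cmp 2,4)
jne body: taken
edi=0%17=0
edi=0*5=0
edi=0*17=0
edx=2+1=3
cmp edx, 4  (cmp 3,4)
jne body: taken
edi=0%17=0
edi=0*5=0
edi=0*17=0
edx=3+1=4
cmp edx, 4  (cmp 4,4)
jne body: not taken
halt.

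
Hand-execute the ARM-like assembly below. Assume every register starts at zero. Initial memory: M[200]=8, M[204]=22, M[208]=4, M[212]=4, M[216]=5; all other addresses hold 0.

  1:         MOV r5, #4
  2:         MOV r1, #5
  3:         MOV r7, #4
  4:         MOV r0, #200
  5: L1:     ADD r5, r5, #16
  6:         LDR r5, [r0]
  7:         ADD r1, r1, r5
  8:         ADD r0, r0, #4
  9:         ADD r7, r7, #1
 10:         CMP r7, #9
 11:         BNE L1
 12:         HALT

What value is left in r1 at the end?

48

r5=4
r1=5
r7=4
r0=200
r5=4+16=20
r5=M[200]=8
r1=5+8=13
r0=200+4=204
r7=4+1=5
CMP r7, #9  (cmp 5,9)
BNE L1: taken
r5=8+16=24
r5=M[204]=22
r1=13+22=35
r0=204+4=208
r7=5+1=6
CMP r7, #9  (cmp 6,9)
BNE L1: taken
r5=22+16=38
r5=M[208]=4
r1=35+4=39
r0=208+4=212
r7=6+1=7
CMP r7, #9  (cmp 7,9)
BNE L1: taken
r5=4+16=20
r5=M[212]=4
r1=39+4=43
r0=212+4=216
r7=7+1=8
CMP r7, #9  (cmp 8,9)
BNE L1: taken
r5=4+16=20
r5=M[216]=5
r1=43+5=48
r0=216+4=220
r7=8+1=9
CMP r7, #9  (cmp 9,9)
BNE L1: not taken
halt.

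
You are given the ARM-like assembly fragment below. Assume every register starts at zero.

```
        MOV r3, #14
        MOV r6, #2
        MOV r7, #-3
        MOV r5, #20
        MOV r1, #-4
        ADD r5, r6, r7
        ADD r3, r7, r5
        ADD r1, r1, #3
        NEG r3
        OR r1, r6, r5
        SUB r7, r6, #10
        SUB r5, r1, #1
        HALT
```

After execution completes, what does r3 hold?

MOV r3, #14 → r3=14
MOV r6, #2 → r6=2
MOV r7, #-3 → r7=-3
MOV r5, #20 → r5=20
MOV r1, #-4 → r1=-4
ADD r5, r6, r7 → r5=2+(-3)=-1
ADD r3, r7, r5 → r3=(-3)+(-1)=-4
ADD r1, r1, #3 → r1=(-4)+3=-1
NEG r3 → r3=-(-4)=4
OR r1, r6, r5 → r1=2|(-1)=-1
SUB r7, r6, #10 → r7=2-10=-8
SUB r5, r1, #1 → r5=(-1)-1=-2
halt.

4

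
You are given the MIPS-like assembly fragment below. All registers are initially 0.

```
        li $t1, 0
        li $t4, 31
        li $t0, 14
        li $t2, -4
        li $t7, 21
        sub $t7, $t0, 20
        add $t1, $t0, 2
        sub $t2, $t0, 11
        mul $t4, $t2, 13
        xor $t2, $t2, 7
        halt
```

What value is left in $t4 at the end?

39

li $t1, 0 → $t1=0
li $t4, 31 → $t4=31
li $t0, 14 → $t0=14
li $t2, -4 → $t2=-4
li $t7, 21 → $t7=21
sub $t7, $t0, 20 → $t7=14-20=-6
add $t1, $t0, 2 → $t1=14+2=16
sub $t2, $t0, 11 → $t2=14-11=3
mul $t4, $t2, 13 → $t4=3*13=39
xor $t2, $t2, 7 → $t2=3^7=4
halt.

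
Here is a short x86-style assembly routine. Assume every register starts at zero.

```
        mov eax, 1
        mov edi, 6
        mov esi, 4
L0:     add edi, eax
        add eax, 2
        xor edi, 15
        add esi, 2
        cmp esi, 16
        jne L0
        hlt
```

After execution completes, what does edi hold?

0

mov eax, 1 → eax=1
mov edi, 6 → edi=6
mov esi, 4 → esi=4
add edi, eax → edi=6+1=7
add eax, 2 → eax=1+2=3
xor edi, 15 → edi=7^15=8
add esi, 2 → esi=4+2=6
cmp esi, 16  (cmp 6,16)
jne L0: taken
add edi, eax → edi=8+3=11
add eax, 2 → eax=3+2=5
xor edi, 15 → edi=11^15=4
add esi, 2 → esi=6+2=8
cmp esi, 16  (cmp 8,16)
jne L0: taken
add edi, eax → edi=4+5=9
add eax, 2 → eax=5+2=7
xor edi, 15 → edi=9^15=6
add esi, 2 → esi=8+2=10
cmp esi, 16  (cmp 10,16)
jne L0: taken
add edi, eax → edi=6+7=13
add eax, 2 → eax=7+2=9
xor edi, 15 → edi=13^15=2
add esi, 2 → esi=10+2=12
cmp esi, 16  (cmp 12,16)
jne L0: taken
add edi, eax → edi=2+9=11
add eax, 2 → eax=9+2=11
xor edi, 15 → edi=11^15=4
add esi, 2 → esi=12+2=14
cmp esi, 16  (cmp 14,16)
jne L0: taken
add edi, eax → edi=4+11=15
add eax, 2 → eax=11+2=13
xor edi, 15 → edi=15^15=0
add esi, 2 → esi=14+2=16
cmp esi, 16  (cmp 16,16)
jne L0: not taken
halt.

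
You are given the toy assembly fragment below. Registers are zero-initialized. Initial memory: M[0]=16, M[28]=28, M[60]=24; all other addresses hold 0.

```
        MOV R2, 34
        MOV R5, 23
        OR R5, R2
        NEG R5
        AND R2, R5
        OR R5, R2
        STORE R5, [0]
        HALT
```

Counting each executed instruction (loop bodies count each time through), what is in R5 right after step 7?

MOV R2, 34 → R2=34
MOV R5, 23 → R5=23
OR R5, R2 → R5=23|34=55
NEG R5 → R5=-(55)=-55
AND R2, R5 → R2=34&(-55)=0
OR R5, R2 → R5=(-55)|0=-55
STORE R5, [0] → M[0]=-55
After step 7: R5 = -55.

-55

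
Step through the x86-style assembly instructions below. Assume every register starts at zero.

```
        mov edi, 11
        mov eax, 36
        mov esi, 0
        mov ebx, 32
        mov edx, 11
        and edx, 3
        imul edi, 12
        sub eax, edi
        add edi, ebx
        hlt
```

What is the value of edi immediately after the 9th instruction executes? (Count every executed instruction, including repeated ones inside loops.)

164

mov edi, 11 → edi=11
mov eax, 36 → eax=36
mov esi, 0 → esi=0
mov ebx, 32 → ebx=32
mov edx, 11 → edx=11
and edx, 3 → edx=11&3=3
imul edi, 12 → edi=11*12=132
sub eax, edi → eax=36-132=-96
add edi, ebx → edi=132+32=164
After step 9: edi = 164.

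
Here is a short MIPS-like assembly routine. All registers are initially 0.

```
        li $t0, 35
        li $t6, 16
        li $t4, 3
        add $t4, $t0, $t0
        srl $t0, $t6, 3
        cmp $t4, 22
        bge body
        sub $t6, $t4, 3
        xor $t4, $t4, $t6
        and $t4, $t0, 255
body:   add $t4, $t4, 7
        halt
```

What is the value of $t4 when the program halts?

77

$t0=35
$t6=16
$t4=3
$t4=35+35=70
$t0=16>>3=2
cmp $t4, 22  (cmp 70,22)
bge body: taken
$t4=70+7=77
halt.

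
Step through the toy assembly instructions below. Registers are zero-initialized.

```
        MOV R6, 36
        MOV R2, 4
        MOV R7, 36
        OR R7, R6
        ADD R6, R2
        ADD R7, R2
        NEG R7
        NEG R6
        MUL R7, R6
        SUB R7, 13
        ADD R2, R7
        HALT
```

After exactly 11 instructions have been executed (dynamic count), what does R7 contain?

after MOV R6, 36: R6=36
after MOV R2, 4: R2=4
after MOV R7, 36: R7=36
after OR R7, R6: R7=36|36=36
after ADD R6, R2: R6=36+4=40
after ADD R7, R2: R7=36+4=40
after NEG R7: R7=-(40)=-40
after NEG R6: R6=-(40)=-40
after MUL R7, R6: R7=(-40)*(-40)=1600
after SUB R7, 13: R7=1600-13=1587
after ADD R2, R7: R2=4+1587=1591
After step 11: R7 = 1587.

1587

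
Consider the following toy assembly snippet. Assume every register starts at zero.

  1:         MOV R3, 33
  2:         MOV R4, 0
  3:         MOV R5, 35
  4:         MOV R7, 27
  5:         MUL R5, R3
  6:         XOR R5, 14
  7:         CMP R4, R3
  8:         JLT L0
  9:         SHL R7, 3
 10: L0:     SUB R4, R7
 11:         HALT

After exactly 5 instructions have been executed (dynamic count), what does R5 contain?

1155

R3=33
R4=0
R5=35
R7=27
R5=35*33=1155
After step 5: R5 = 1155.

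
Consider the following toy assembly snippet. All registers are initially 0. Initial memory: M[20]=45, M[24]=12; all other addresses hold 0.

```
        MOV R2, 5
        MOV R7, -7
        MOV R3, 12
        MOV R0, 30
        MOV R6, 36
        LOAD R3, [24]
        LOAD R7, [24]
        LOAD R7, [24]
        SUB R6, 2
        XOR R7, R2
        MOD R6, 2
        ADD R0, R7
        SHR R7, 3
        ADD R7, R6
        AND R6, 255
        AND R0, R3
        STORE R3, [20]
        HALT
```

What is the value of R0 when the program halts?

4

R2=5
R7=-7
R3=12
R0=30
R6=36
R3=M[24]=12
R7=M[24]=12
R7=M[24]=12
R6=36-2=34
R7=12^5=9
R6=34%2=0
R0=30+9=39
R7=9>>3=1
R7=1+0=1
R6=0&255=0
R0=39&12=4
STORE R3, [20] → M[20]=12
halt.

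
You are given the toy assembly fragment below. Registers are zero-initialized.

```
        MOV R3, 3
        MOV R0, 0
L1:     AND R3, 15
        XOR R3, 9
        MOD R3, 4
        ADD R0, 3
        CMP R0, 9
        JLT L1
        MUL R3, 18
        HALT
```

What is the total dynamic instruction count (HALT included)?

22

MOV R3, 3 → R3=3
MOV R0, 0 → R0=0
AND R3, 15 → R3=3&15=3
XOR R3, 9 → R3=3^9=10
MOD R3, 4 → R3=10%4=2
ADD R0, 3 → R0=0+3=3
CMP R0, 9  (cmp 3,9)
JLT L1: taken
AND R3, 15 → R3=2&15=2
XOR R3, 9 → R3=2^9=11
MOD R3, 4 → R3=11%4=3
ADD R0, 3 → R0=3+3=6
CMP R0, 9  (cmp 6,9)
JLT L1: taken
AND R3, 15 → R3=3&15=3
XOR R3, 9 → R3=3^9=10
MOD R3, 4 → R3=10%4=2
ADD R0, 3 → R0=6+3=9
CMP R0, 9  (cmp 9,9)
JLT L1: not taken
MUL R3, 18 → R3=2*18=36
halt.
Total executed instructions: 22.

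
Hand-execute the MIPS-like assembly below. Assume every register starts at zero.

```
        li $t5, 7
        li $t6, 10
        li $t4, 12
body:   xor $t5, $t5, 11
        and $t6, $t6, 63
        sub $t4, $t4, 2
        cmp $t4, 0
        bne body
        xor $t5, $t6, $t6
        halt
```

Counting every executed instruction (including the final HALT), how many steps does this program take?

$t5=7
$t6=10
$t4=12
$t5=7^11=12
$t6=10&63=10
$t4=12-2=10
cmp $t4, 0  (cmp 10,0)
bne body: taken
$t5=12^11=7
$t6=10&63=10
$t4=10-2=8
cmp $t4, 0  (cmp 8,0)
bne body: taken
$t5=7^11=12
$t6=10&63=10
$t4=8-2=6
cmp $t4, 0  (cmp 6,0)
bne body: taken
$t5=12^11=7
$t6=10&63=10
$t4=6-2=4
cmp $t4, 0  (cmp 4,0)
bne body: taken
$t5=7^11=12
$t6=10&63=10
$t4=4-2=2
cmp $t4, 0  (cmp 2,0)
bne body: taken
$t5=12^11=7
$t6=10&63=10
$t4=2-2=0
cmp $t4, 0  (cmp 0,0)
bne body: not taken
$t5=10^10=0
halt.
Total executed instructions: 35.

35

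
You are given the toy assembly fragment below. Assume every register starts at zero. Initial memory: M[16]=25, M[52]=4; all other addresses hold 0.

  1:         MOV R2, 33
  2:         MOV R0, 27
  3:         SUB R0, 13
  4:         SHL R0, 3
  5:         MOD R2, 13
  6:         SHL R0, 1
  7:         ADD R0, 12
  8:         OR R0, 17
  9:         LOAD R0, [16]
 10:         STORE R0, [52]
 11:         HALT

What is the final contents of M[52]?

25

after MOV R2, 33: R2=33
after MOV R0, 27: R0=27
after SUB R0, 13: R0=27-13=14
after SHL R0, 3: R0=14<<3=112
after MOD R2, 13: R2=33%13=7
after SHL R0, 1: R0=112<<1=224
after ADD R0, 12: R0=224+12=236
after OR R0, 17: R0=236|17=253
after LOAD R0, [16]: R0=M[16]=25
STORE R0, [52] → M[52]=25
halt.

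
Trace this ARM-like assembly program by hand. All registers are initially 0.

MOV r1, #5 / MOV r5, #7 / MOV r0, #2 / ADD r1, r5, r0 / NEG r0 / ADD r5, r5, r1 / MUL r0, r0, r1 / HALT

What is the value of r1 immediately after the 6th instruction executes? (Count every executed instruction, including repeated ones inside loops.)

MOV r1, #5 → r1=5
MOV r5, #7 → r5=7
MOV r0, #2 → r0=2
ADD r1, r5, r0 → r1=7+2=9
NEG r0 → r0=-(2)=-2
ADD r5, r5, r1 → r5=7+9=16
After step 6: r1 = 9.

9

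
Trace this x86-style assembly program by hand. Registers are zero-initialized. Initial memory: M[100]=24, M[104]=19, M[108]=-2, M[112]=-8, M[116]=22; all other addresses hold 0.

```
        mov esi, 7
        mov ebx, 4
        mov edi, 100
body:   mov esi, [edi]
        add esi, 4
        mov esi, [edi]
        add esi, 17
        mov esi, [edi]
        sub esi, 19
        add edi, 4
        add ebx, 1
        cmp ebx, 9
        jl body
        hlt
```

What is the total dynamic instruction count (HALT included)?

mov esi, 7 → esi=7
mov ebx, 4 → ebx=4
mov edi, 100 → edi=100
mov esi, [edi] → esi=M[100]=24
add esi, 4 → esi=24+4=28
mov esi, [edi] → esi=M[100]=24
add esi, 17 → esi=24+17=41
mov esi, [edi] → esi=M[100]=24
sub esi, 19 → esi=24-19=5
add edi, 4 → edi=100+4=104
add ebx, 1 → ebx=4+1=5
cmp ebx, 9  (cmp 5,9)
jl body: taken
mov esi, [edi] → esi=M[104]=19
add esi, 4 → esi=19+4=23
mov esi, [edi] → esi=M[104]=19
add esi, 17 → esi=19+17=36
mov esi, [edi] → esi=M[104]=19
sub esi, 19 → esi=19-19=0
add edi, 4 → edi=104+4=108
add ebx, 1 → ebx=5+1=6
cmp ebx, 9  (cmp 6,9)
jl body: taken
mov esi, [edi] → esi=M[108]=-2
add esi, 4 → esi=(-2)+4=2
mov esi, [edi] → esi=M[108]=-2
add esi, 17 → esi=(-2)+17=15
mov esi, [edi] → esi=M[108]=-2
sub esi, 19 → esi=(-2)-19=-21
add edi, 4 → edi=108+4=112
add ebx, 1 → ebx=6+1=7
cmp ebx, 9  (cmp 7,9)
jl body: taken
mov esi, [edi] → esi=M[112]=-8
add esi, 4 → esi=(-8)+4=-4
mov esi, [edi] → esi=M[112]=-8
add esi, 17 → esi=(-8)+17=9
mov esi, [edi] → esi=M[112]=-8
sub esi, 19 → esi=(-8)-19=-27
add edi, 4 → edi=112+4=116
add ebx, 1 → ebx=7+1=8
cmp ebx, 9  (cmp 8,9)
jl body: taken
mov esi, [edi] → esi=M[116]=22
add esi, 4 → esi=22+4=26
mov esi, [edi] → esi=M[116]=22
add esi, 17 → esi=22+17=39
mov esi, [edi] → esi=M[116]=22
sub esi, 19 → esi=22-19=3
add edi, 4 → edi=116+4=120
add ebx, 1 → ebx=8+1=9
cmp ebx, 9  (cmp 9,9)
jl body: not taken
halt.
Total executed instructions: 54.

54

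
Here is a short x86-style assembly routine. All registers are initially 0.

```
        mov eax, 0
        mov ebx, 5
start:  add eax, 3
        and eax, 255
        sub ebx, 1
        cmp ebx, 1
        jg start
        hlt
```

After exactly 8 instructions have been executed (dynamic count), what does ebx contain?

4

mov eax, 0 → eax=0
mov ebx, 5 → ebx=5
add eax, 3 → eax=0+3=3
and eax, 255 → eax=3&255=3
sub ebx, 1 → ebx=5-1=4
cmp ebx, 1  (cmp 4,1)
jg start: taken
add eax, 3 → eax=3+3=6
After step 8: ebx = 4.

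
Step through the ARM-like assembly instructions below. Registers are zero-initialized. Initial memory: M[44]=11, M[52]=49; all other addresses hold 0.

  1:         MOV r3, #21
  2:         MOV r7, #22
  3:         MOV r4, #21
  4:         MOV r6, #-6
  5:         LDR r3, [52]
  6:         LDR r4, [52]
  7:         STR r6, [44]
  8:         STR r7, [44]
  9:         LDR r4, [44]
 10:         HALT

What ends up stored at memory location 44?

22

MOV r3, #21 → r3=21
MOV r7, #22 → r7=22
MOV r4, #21 → r4=21
MOV r6, #-6 → r6=-6
LDR r3, [52] → r3=M[52]=49
LDR r4, [52] → r4=M[52]=49
STR r6, [44] → M[44]=-6
STR r7, [44] → M[44]=22
LDR r4, [44] → r4=M[44]=22
halt.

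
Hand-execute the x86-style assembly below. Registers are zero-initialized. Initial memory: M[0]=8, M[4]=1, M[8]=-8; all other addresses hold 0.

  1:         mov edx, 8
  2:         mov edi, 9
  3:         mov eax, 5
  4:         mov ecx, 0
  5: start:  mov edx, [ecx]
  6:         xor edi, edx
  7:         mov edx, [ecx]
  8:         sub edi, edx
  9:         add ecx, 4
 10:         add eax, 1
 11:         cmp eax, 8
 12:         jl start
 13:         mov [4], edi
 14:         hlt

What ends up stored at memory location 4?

23

edx=8
edi=9
eax=5
ecx=0
edx=M[0]=8
edi=9^8=1
edx=M[0]=8
edi=1-8=-7
ecx=0+4=4
eax=5+1=6
cmp eax, 8  (cmp 6,8)
jl start: taken
edx=M[4]=1
edi=(-7)^1=-8
edx=M[4]=1
edi=(-8)-1=-9
ecx=4+4=8
eax=6+1=7
cmp eax, 8  (cmp 7,8)
jl start: taken
edx=M[8]=-8
edi=(-9)^(-8)=15
edx=M[8]=-8
edi=15-(-8)=23
ecx=8+4=12
eax=7+1=8
cmp eax, 8  (cmp 8,8)
jl start: not taken
mov [4], edi → M[4]=23
halt.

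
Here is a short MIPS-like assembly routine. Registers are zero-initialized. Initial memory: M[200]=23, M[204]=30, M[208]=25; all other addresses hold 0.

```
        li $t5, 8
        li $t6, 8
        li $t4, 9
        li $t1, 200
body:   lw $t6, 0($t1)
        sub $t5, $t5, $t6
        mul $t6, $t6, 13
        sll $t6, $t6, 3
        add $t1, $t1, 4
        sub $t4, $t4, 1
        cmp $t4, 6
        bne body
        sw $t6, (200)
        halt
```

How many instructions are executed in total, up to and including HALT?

after li $t5, 8: $t5=8
after li $t6, 8: $t6=8
after li $t4, 9: $t4=9
after li $t1, 200: $t1=200
after lw $t6, 0($t1): $t6=M[200]=23
after sub $t5, $t5, $t6: $t5=8-23=-15
after mul $t6, $t6, 13: $t6=23*13=299
after sll $t6, $t6, 3: $t6=299<<3=2392
after add $t1, $t1, 4: $t1=200+4=204
after sub $t4, $t4, 1: $t4=9-1=8
cmp $t4, 6  (cmp 8,6)
bne body: taken
after lw $t6, 0($t1): $t6=M[204]=30
after sub $t5, $t5, $t6: $t5=(-15)-30=-45
after mul $t6, $t6, 13: $t6=30*13=390
after sll $t6, $t6, 3: $t6=390<<3=3120
after add $t1, $t1, 4: $t1=204+4=208
after sub $t4, $t4, 1: $t4=8-1=7
cmp $t4, 6  (cmp 7,6)
bne body: taken
after lw $t6, 0($t1): $t6=M[208]=25
after sub $t5, $t5, $t6: $t5=(-45)-25=-70
after mul $t6, $t6, 13: $t6=25*13=325
after sll $t6, $t6, 3: $t6=325<<3=2600
after add $t1, $t1, 4: $t1=208+4=212
after sub $t4, $t4, 1: $t4=7-1=6
cmp $t4, 6  (cmp 6,6)
bne body: not taken
sw $t6, (200) → M[200]=2600
halt.
Total executed instructions: 30.

30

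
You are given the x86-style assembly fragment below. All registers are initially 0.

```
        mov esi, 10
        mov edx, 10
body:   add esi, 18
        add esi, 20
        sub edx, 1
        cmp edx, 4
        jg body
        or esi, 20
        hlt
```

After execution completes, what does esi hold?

esi=10
edx=10
esi=10+18=28
esi=28+20=48
edx=10-1=9
cmp edx, 4  (cmp 9,4)
jg body: taken
esi=48+18=66
esi=66+20=86
edx=9-1=8
cmp edx, 4  (cmp 8,4)
jg body: taken
esi=86+18=104
esi=104+20=124
edx=8-1=7
cmp edx, 4  (cmp 7,4)
jg body: taken
esi=124+18=142
esi=142+20=162
edx=7-1=6
cmp edx, 4  (cmp 6,4)
jg body: taken
esi=162+18=180
esi=180+20=200
edx=6-1=5
cmp edx, 4  (cmp 5,4)
jg body: taken
esi=200+18=218
esi=218+20=238
edx=5-1=4
cmp edx, 4  (cmp 4,4)
jg body: not taken
esi=238|20=254
halt.

254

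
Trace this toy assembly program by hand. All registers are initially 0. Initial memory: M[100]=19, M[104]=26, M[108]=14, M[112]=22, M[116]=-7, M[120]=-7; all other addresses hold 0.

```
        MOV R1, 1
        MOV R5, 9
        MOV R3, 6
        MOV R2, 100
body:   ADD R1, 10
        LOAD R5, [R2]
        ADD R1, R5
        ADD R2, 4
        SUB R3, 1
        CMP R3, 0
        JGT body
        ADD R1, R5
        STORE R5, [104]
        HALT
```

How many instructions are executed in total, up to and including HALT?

49

after MOV R1, 1: R1=1
after MOV R5, 9: R5=9
after MOV R3, 6: R3=6
after MOV R2, 100: R2=100
after ADD R1, 10: R1=1+10=11
after LOAD R5, [R2]: R5=M[100]=19
after ADD R1, R5: R1=11+19=30
after ADD R2, 4: R2=100+4=104
after SUB R3, 1: R3=6-1=5
CMP R3, 0  (cmp 5,0)
JGT body: taken
after ADD R1, 10: R1=30+10=40
after LOAD R5, [R2]: R5=M[104]=26
after ADD R1, R5: R1=40+26=66
after ADD R2, 4: R2=104+4=108
after SUB R3, 1: R3=5-1=4
CMP R3, 0  (cmp 4,0)
JGT body: taken
after ADD R1, 10: R1=66+10=76
after LOAD R5, [R2]: R5=M[108]=14
after ADD R1, R5: R1=76+14=90
after ADD R2, 4: R2=108+4=112
after SUB R3, 1: R3=4-1=3
CMP R3, 0  (cmp 3,0)
JGT body: taken
after ADD R1, 10: R1=90+10=100
after LOAD R5, [R2]: R5=M[112]=22
after ADD R1, R5: R1=100+22=122
after ADD R2, 4: R2=112+4=116
after SUB R3, 1: R3=3-1=2
CMP R3, 0  (cmp 2,0)
JGT body: taken
after ADD R1, 10: R1=122+10=132
after LOAD R5, [R2]: R5=M[116]=-7
after ADD R1, R5: R1=132+(-7)=125
after ADD R2, 4: R2=116+4=120
after SUB R3, 1: R3=2-1=1
CMP R3, 0  (cmp 1,0)
JGT body: taken
after ADD R1, 10: R1=125+10=135
after LOAD R5, [R2]: R5=M[120]=-7
after ADD R1, R5: R1=135+(-7)=128
after ADD R2, 4: R2=120+4=124
after SUB R3, 1: R3=1-1=0
CMP R3, 0  (cmp 0,0)
JGT body: not taken
after ADD R1, R5: R1=128+(-7)=121
STORE R5, [104] → M[104]=-7
halt.
Total executed instructions: 49.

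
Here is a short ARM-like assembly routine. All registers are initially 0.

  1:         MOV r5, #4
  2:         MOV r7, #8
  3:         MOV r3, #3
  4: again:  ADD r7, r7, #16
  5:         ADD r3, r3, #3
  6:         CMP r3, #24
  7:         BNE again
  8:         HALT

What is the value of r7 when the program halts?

MOV r5, #4 → r5=4
MOV r7, #8 → r7=8
MOV r3, #3 → r3=3
ADD r7, r7, #16 → r7=8+16=24
ADD r3, r3, #3 → r3=3+3=6
CMP r3, #24  (cmp 6,24)
BNE again: taken
ADD r7, r7, #16 → r7=24+16=40
ADD r3, r3, #3 → r3=6+3=9
CMP r3, #24  (cmp 9,24)
BNE again: taken
ADD r7, r7, #16 → r7=40+16=56
ADD r3, r3, #3 → r3=9+3=12
CMP r3, #24  (cmp 12,24)
BNE again: taken
ADD r7, r7, #16 → r7=56+16=72
ADD r3, r3, #3 → r3=12+3=15
CMP r3, #24  (cmp 15,24)
BNE again: taken
ADD r7, r7, #16 → r7=72+16=88
ADD r3, r3, #3 → r3=15+3=18
CMP r3, #24  (cmp 18,24)
BNE again: taken
ADD r7, r7, #16 → r7=88+16=104
ADD r3, r3, #3 → r3=18+3=21
CMP r3, #24  (cmp 21,24)
BNE again: taken
ADD r7, r7, #16 → r7=104+16=120
ADD r3, r3, #3 → r3=21+3=24
CMP r3, #24  (cmp 24,24)
BNE again: not taken
halt.

120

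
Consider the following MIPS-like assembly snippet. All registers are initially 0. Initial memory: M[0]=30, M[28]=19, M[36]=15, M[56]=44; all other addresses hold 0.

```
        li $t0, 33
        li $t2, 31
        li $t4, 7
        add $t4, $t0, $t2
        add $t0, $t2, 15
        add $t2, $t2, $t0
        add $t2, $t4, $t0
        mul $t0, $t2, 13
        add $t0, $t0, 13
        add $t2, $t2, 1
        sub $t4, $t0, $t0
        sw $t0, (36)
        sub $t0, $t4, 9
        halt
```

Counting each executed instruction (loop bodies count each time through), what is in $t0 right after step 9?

1443

after li $t0, 33: $t0=33
after li $t2, 31: $t2=31
after li $t4, 7: $t4=7
after add $t4, $t0, $t2: $t4=33+31=64
after add $t0, $t2, 15: $t0=31+15=46
after add $t2, $t2, $t0: $t2=31+46=77
after add $t2, $t4, $t0: $t2=64+46=110
after mul $t0, $t2, 13: $t0=110*13=1430
after add $t0, $t0, 13: $t0=1430+13=1443
After step 9: $t0 = 1443.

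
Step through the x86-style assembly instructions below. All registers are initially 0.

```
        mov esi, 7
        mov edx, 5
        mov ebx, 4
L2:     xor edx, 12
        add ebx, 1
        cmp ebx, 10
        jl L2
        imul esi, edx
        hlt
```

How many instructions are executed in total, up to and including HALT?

mov esi, 7 → esi=7
mov edx, 5 → edx=5
mov ebx, 4 → ebx=4
xor edx, 12 → edx=5^12=9
add ebx, 1 → ebx=4+1=5
cmp ebx, 10  (cmp 5,10)
jl L2: taken
xor edx, 12 → edx=9^12=5
add ebx, 1 → ebx=5+1=6
cmp ebx, 10  (cmp 6,10)
jl L2: taken
xor edx, 12 → edx=5^12=9
add ebx, 1 → ebx=6+1=7
cmp ebx, 10  (cmp 7,10)
jl L2: taken
xor edx, 12 → edx=9^12=5
add ebx, 1 → ebx=7+1=8
cmp ebx, 10  (cmp 8,10)
jl L2: taken
xor edx, 12 → edx=5^12=9
add ebx, 1 → ebx=8+1=9
cmp ebx, 10  (cmp 9,10)
jl L2: taken
xor edx, 12 → edx=9^12=5
add ebx, 1 → ebx=9+1=10
cmp ebx, 10  (cmp 10,10)
jl L2: not taken
imul esi, edx → esi=7*5=35
halt.
Total executed instructions: 29.

29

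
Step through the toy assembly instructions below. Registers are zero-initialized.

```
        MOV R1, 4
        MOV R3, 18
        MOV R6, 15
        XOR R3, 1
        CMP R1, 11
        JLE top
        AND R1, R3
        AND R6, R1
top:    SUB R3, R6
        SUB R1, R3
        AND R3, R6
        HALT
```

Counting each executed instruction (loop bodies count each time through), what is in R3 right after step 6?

19

R1=4
R3=18
R6=15
R3=18^1=19
CMP R1, 11  (cmp 4,11)
JLE top: taken
After step 6: R3 = 19.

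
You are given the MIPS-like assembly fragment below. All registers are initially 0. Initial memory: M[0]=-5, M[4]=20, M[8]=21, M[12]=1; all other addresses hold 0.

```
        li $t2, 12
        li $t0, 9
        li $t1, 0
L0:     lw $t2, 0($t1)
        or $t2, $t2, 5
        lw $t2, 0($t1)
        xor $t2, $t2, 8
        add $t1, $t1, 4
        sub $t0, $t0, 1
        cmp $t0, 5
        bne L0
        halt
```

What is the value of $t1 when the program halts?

after li $t2, 12: $t2=12
after li $t0, 9: $t0=9
after li $t1, 0: $t1=0
after lw $t2, 0($t1): $t2=M[0]=-5
after or $t2, $t2, 5: $t2=(-5)|5=-1
after lw $t2, 0($t1): $t2=M[0]=-5
after xor $t2, $t2, 8: $t2=(-5)^8=-13
after add $t1, $t1, 4: $t1=0+4=4
after sub $t0, $t0, 1: $t0=9-1=8
cmp $t0, 5  (cmp 8,5)
bne L0: taken
after lw $t2, 0($t1): $t2=M[4]=20
after or $t2, $t2, 5: $t2=20|5=21
after lw $t2, 0($t1): $t2=M[4]=20
after xor $t2, $t2, 8: $t2=20^8=28
after add $t1, $t1, 4: $t1=4+4=8
after sub $t0, $t0, 1: $t0=8-1=7
cmp $t0, 5  (cmp 7,5)
bne L0: taken
after lw $t2, 0($t1): $t2=M[8]=21
after or $t2, $t2, 5: $t2=21|5=21
after lw $t2, 0($t1): $t2=M[8]=21
after xor $t2, $t2, 8: $t2=21^8=29
after add $t1, $t1, 4: $t1=8+4=12
after sub $t0, $t0, 1: $t0=7-1=6
cmp $t0, 5  (cmp 6,5)
bne L0: taken
after lw $t2, 0($t1): $t2=M[12]=1
after or $t2, $t2, 5: $t2=1|5=5
after lw $t2, 0($t1): $t2=M[12]=1
after xor $t2, $t2, 8: $t2=1^8=9
after add $t1, $t1, 4: $t1=12+4=16
after sub $t0, $t0, 1: $t0=6-1=5
cmp $t0, 5  (cmp 5,5)
bne L0: not taken
halt.

16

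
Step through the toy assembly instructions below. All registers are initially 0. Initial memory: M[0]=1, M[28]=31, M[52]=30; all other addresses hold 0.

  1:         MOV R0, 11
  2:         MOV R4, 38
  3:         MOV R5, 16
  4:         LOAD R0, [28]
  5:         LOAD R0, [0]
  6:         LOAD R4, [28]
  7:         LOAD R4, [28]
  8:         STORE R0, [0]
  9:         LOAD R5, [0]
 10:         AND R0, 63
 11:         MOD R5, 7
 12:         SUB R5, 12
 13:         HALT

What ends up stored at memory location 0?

R0=11
R4=38
R5=16
R0=M[28]=31
R0=M[0]=1
R4=M[28]=31
R4=M[28]=31
STORE R0, [0] → M[0]=1
R5=M[0]=1
R0=1&63=1
R5=1%7=1
R5=1-12=-11
halt.

1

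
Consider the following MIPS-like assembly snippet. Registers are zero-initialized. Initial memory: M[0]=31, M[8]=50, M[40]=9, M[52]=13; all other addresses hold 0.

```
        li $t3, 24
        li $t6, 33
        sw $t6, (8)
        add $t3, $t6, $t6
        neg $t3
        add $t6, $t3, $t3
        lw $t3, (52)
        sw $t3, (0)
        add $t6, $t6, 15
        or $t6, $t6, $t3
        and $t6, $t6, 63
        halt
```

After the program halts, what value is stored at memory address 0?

$t3=24
$t6=33
sw $t6, (8) → M[8]=33
$t3=33+33=66
$t3=-(66)=-66
$t6=(-66)+(-66)=-132
$t3=M[52]=13
sw $t3, (0) → M[0]=13
$t6=(-132)+15=-117
$t6=(-117)|13=-113
$t6=(-113)&63=15
halt.

13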